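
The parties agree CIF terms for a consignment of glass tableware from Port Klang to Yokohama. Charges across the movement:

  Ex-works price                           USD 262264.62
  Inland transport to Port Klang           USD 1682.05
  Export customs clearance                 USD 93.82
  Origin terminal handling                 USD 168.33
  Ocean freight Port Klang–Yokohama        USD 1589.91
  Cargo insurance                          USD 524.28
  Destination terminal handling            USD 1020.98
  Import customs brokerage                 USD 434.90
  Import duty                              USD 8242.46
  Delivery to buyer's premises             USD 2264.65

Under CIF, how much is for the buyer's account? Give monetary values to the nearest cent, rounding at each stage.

CIF: the seller pays costs through ocean freight and marine insurance to the destination port.
Seller's account: goods 262264.62 + inland to port 1682.05 + export clearance 93.82 + origin terminal 168.33 + freight 1589.91 + insurance 524.28 = 266323.01
Buyer's account: destination terminal 1020.98 + brokerage 434.90 + duty 8242.46 + delivery 2264.65 = 11962.99

Buyer's account: USD 11962.99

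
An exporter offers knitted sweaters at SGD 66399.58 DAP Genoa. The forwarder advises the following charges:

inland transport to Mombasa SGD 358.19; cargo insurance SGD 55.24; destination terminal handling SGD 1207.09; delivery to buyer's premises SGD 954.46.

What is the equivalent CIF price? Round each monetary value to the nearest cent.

Not relevant to the conversion: insurance, inland to port — on the seller under both DAP and CIF; already in the DAP price and stays in the CIF price.
From DAP to CIF, the seller no longer bears: destination terminal, delivery.
CIF price = 66399.58 − 1207.09 − 954.46 = 64238.03

CIF price: SGD 64238.03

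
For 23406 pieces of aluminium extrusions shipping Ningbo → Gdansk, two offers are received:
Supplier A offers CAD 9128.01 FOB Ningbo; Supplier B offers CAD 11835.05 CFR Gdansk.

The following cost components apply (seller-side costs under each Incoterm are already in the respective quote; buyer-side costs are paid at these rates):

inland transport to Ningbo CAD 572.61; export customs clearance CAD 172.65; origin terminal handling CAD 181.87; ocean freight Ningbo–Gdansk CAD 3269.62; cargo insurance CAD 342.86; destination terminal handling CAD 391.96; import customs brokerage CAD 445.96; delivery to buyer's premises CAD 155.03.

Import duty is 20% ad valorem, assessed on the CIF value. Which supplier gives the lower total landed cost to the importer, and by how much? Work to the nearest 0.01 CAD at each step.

Supplier A (FOB):
CIF value = FOB price + freight + insurance = 9128.01 + 3269.62 + 342.86 = 12740.49
Import duty = 12740.49 × 20% = 2548.10
Buyer bears (A): 3269.62 + 342.86 + 391.96 + 445.96 + 155.03 = 4605.43
Landed cost (A) = invoice 9128.01 + 4605.43 + duty 2548.10 = 16281.54
Supplier B (CFR):
CIF value = CFR price + insurance = 11835.05 + 342.86 = 12177.91
Import duty = 12177.91 × 20% = 2435.58
Buyer bears (B): 342.86 + 391.96 + 445.96 + 155.03 = 1335.81
Landed cost (B) = invoice 11835.05 + 1335.81 + duty 2435.58 = 15606.44
Difference = |16281.54 − 15606.44| = 675.10

Supplier B is cheaper by CAD 675.10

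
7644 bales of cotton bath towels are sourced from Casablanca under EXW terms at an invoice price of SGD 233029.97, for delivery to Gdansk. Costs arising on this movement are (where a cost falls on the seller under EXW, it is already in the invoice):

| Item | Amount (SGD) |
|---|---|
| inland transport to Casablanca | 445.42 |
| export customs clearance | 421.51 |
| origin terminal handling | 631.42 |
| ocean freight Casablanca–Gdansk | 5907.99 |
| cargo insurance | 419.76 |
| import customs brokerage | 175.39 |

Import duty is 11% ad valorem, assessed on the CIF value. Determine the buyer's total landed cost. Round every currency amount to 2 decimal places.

Total landed cost: SGD 267525.63

EXW: the seller makes goods available at their premises; the buyer bears all onward costs.
CIF value = EXW price + inland to port + export clearance + origin terminal + freight + insurance = 233029.97 + 445.42 + 421.51 + 631.42 + 5907.99 + 419.76 = 240856.07
Import duty = 240856.07 × 11% = 26494.17
Buyer bears: inland to port 445.42 + export clearance 421.51 + origin terminal 631.42 + freight 5907.99 + insurance 419.76 + brokerage 175.39 + duty 26494.17 = 34495.66
Landed cost = invoice 233029.97 + 34495.66 = 267525.63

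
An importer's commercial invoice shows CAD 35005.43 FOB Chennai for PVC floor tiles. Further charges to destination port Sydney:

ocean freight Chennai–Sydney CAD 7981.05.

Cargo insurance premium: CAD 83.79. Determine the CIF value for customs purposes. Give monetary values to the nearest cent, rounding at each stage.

CIF = FOB price + freight + insurance
CIF = 35005.43 + 7981.05 + 83.79 = 43070.27

CIF value: CAD 43070.27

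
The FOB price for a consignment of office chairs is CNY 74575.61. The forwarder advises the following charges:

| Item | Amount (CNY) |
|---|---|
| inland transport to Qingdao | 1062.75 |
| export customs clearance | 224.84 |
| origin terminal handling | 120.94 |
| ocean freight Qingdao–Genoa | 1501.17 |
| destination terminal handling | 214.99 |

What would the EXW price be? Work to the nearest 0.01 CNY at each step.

EXW price: CNY 73167.08

Not relevant to the conversion: destination terminal, freight — on the buyer under both terms; not part of either seller's price.
From FOB to EXW, the seller no longer bears: inland to port, export clearance, origin terminal.
EXW price = 74575.61 − 1062.75 − 224.84 − 120.94 = 73167.08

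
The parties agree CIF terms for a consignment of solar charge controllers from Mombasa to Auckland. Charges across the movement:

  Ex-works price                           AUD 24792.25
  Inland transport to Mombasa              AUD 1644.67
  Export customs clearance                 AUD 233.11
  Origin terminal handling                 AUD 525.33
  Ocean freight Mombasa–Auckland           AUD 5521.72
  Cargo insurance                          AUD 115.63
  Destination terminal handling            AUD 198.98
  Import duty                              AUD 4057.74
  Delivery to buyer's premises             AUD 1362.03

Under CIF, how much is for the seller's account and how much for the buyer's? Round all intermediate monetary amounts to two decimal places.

Seller: AUD 32832.71; buyer: AUD 5618.75

CIF: the seller pays costs through ocean freight and marine insurance to the destination port.
Seller's account: goods 24792.25 + inland to port 1644.67 + export clearance 233.11 + origin terminal 525.33 + freight 5521.72 + insurance 115.63 = 32832.71
Buyer's account: destination terminal 198.98 + duty 4057.74 + delivery 1362.03 = 5618.75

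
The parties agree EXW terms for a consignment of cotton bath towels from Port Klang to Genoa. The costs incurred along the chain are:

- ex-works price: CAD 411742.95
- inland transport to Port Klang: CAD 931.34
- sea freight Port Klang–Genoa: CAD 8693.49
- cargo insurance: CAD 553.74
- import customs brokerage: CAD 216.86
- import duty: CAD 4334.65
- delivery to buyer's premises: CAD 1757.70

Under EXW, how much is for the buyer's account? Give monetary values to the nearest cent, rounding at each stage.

EXW: the seller makes goods available at their premises; the buyer bears all onward costs.
Seller's account: goods 411742.95 = 411742.95
Buyer's account: inland to port 931.34 + freight 8693.49 + insurance 553.74 + brokerage 216.86 + duty 4334.65 + delivery 1757.70 = 16487.78

Buyer's account: CAD 16487.78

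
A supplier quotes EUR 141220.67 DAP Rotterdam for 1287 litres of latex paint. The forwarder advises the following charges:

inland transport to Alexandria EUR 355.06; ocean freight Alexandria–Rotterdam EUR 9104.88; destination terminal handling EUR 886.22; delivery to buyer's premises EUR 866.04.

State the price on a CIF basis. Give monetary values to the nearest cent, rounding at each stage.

CIF price: EUR 139468.41

Not relevant to the conversion: freight, inland to port — on the seller under both DAP and CIF; already in the DAP price and stays in the CIF price.
From DAP to CIF, the seller no longer bears: destination terminal, delivery.
CIF price = 141220.67 − 886.22 − 866.04 = 139468.41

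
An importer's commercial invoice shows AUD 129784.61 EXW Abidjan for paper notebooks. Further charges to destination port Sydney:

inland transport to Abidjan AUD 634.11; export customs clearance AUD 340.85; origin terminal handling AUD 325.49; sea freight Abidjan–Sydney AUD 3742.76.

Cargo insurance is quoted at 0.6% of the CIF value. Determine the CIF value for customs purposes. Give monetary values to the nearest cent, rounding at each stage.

CIF value: AUD 135641.67

Let C be the CIF value. C = EXW price + pre-shipment costs + freight + 0.6% × C
C − 0.6% × C = 129784.61 + 634.11 + 340.85 + 325.49 + 3742.76
0.994 × C = 134827.82
C = 134827.82 / 0.994 = 135641.67
Insurance premium = 0.6% × 135641.67 = 813.85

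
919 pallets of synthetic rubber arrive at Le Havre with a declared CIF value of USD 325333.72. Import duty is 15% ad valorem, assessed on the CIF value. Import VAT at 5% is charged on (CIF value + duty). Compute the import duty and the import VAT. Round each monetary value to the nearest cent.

Import duty = 325333.72 × 15% = 48800.06
VAT base = CIF + duty = 325333.72 + 48800.06 = 374133.78
Import VAT = 374133.78 × 5% = 18706.69

Import duty: USD 48800.06; import VAT: USD 18706.69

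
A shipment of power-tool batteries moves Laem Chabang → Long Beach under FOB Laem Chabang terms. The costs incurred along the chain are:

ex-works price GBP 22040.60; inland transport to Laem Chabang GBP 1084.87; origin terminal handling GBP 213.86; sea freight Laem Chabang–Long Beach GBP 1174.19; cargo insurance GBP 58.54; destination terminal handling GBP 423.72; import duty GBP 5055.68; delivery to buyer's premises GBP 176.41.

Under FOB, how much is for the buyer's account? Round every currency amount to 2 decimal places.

FOB: the seller bears costs until goods are on board at the origin port; the buyer bears freight, insurance and all costs thereafter.
Seller's account: goods 22040.60 + inland to port 1084.87 + origin terminal 213.86 = 23339.33
Buyer's account: freight 1174.19 + insurance 58.54 + destination terminal 423.72 + duty 5055.68 + delivery 176.41 = 6888.54

Buyer's account: GBP 6888.54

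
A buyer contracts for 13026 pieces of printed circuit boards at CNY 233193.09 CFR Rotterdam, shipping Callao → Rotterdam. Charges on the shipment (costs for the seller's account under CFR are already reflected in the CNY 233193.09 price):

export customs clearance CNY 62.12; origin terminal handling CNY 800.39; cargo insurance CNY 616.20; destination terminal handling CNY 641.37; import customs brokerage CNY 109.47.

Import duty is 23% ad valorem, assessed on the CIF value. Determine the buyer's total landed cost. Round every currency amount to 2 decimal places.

CFR: the seller pays costs through ocean freight to the destination port, but not insurance.
Already in the invoice (seller's account under CFR): export clearance, origin terminal — exclude.
CIF value = CFR price + insurance = 233193.09 + 616.20 = 233809.29
Import duty = 233809.29 × 23% = 53776.14
Buyer bears: insurance 616.20 + destination terminal 641.37 + brokerage 109.47 + duty 53776.14 = 55143.18
Landed cost = invoice 233193.09 + 55143.18 = 288336.27

Total landed cost: CNY 288336.27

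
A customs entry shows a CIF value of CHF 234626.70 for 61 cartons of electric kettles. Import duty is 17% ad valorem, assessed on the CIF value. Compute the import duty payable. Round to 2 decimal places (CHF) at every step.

Import duty: CHF 39886.54

Import duty = 234626.70 × 17% = 39886.54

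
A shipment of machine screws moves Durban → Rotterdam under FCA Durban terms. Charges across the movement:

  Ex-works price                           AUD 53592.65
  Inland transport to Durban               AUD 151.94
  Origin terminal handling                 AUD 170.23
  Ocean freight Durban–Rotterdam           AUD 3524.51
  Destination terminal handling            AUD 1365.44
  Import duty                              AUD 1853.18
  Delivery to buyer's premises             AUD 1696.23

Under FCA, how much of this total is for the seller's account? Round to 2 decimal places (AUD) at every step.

Seller's account: AUD 53744.59

FCA: the seller delivers export-cleared goods to the carrier; the buyer bears costs from that point.
Seller's account: goods 53592.65 + inland to port 151.94 = 53744.59
Buyer's account: origin terminal 170.23 + freight 3524.51 + destination terminal 1365.44 + duty 1853.18 + delivery 1696.23 = 8609.59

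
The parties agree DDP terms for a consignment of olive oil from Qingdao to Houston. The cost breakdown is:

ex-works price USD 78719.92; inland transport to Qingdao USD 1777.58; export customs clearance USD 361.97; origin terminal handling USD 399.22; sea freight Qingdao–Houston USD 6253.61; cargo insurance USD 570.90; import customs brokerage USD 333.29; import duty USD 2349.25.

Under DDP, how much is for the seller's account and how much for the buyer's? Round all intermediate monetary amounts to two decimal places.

Seller: USD 90765.74; buyer: USD 0.00

DDP: the seller bears all costs including import duty.
Seller's account: goods 78719.92 + inland to port 1777.58 + export clearance 361.97 + origin terminal 399.22 + freight 6253.61 + insurance 570.90 + brokerage 333.29 + duty 2349.25 = 90765.74
Buyer's account: 0.00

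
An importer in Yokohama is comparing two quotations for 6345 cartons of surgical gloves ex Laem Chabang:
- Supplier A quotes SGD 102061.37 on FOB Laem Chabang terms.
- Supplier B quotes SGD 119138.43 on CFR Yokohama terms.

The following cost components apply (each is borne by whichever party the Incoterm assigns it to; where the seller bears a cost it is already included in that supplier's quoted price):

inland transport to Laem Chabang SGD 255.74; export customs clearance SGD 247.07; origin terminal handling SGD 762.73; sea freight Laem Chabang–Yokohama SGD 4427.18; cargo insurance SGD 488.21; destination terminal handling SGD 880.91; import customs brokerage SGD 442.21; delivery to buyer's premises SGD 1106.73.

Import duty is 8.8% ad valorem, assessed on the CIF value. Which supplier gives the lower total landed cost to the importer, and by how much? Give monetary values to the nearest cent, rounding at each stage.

Supplier A (FOB):
CIF value = FOB price + freight + insurance = 102061.37 + 4427.18 + 488.21 = 106976.76
Import duty = 106976.76 × 8.8% = 9413.95
Buyer bears (A): 4427.18 + 488.21 + 880.91 + 442.21 + 1106.73 = 7345.24
Landed cost (A) = invoice 102061.37 + 7345.24 + duty 9413.95 = 118820.56
Supplier B (CFR):
CIF value = CFR price + insurance = 119138.43 + 488.21 = 119626.64
Import duty = 119626.64 × 8.8% = 10527.14
Buyer bears (B): 488.21 + 880.91 + 442.21 + 1106.73 = 2918.06
Landed cost (B) = invoice 119138.43 + 2918.06 + duty 10527.14 = 132583.63
Difference = |118820.56 − 132583.63| = 13763.07

Supplier A is cheaper by SGD 13763.07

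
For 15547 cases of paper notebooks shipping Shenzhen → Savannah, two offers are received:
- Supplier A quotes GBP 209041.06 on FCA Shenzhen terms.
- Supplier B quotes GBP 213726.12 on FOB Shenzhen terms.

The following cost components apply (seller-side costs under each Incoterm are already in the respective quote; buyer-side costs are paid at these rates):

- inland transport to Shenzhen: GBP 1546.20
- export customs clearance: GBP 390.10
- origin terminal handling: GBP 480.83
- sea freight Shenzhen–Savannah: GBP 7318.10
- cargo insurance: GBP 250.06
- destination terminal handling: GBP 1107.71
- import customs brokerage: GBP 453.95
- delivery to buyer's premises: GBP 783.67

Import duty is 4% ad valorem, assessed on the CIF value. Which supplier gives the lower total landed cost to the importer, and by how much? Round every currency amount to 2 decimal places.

Supplier A (FCA):
CIF value = FCA price + origin terminal + freight + insurance = 209041.06 + 480.83 + 7318.10 + 250.06 = 217090.05
Import duty = 217090.05 × 4% = 8683.60
Buyer bears (A): 480.83 + 7318.10 + 250.06 + 1107.71 + 453.95 + 783.67 = 10394.32
Landed cost (A) = invoice 209041.06 + 10394.32 + duty 8683.60 = 228118.98
Supplier B (FOB):
CIF value = FOB price + freight + insurance = 213726.12 + 7318.10 + 250.06 = 221294.28
Import duty = 221294.28 × 4% = 8851.77
Buyer bears (B): 7318.10 + 250.06 + 1107.71 + 453.95 + 783.67 = 9913.49
Landed cost (B) = invoice 213726.12 + 9913.49 + duty 8851.77 = 232491.38
Difference = |228118.98 − 232491.38| = 4372.40

Supplier A is cheaper by GBP 4372.40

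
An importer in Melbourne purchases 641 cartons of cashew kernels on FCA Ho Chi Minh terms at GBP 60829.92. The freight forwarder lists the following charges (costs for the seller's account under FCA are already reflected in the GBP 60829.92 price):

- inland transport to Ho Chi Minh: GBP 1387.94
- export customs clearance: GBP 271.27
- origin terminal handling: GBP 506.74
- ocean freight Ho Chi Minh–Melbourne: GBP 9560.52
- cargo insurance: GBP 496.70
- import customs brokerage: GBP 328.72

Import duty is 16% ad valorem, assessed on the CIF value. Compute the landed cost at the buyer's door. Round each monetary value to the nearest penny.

Total landed cost: GBP 83145.62

FCA: the seller delivers export-cleared goods to the carrier; the buyer bears costs from that point.
Already in the invoice (seller's account under FCA): inland to port, export clearance — exclude.
CIF value = FCA price + origin terminal + freight + insurance = 60829.92 + 506.74 + 9560.52 + 496.70 = 71393.88
Import duty = 71393.88 × 16% = 11423.02
Buyer bears: origin terminal 506.74 + freight 9560.52 + insurance 496.70 + brokerage 328.72 + duty 11423.02 = 22315.70
Landed cost = invoice 60829.92 + 22315.70 = 83145.62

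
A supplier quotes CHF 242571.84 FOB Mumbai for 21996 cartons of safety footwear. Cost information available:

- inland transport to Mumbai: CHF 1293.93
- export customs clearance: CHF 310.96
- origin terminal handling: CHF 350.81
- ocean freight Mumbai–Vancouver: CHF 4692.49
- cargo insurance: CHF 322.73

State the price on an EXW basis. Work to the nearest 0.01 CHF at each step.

Not relevant to the conversion: freight, insurance — on the buyer under both terms; not part of either seller's price.
From FOB to EXW, the seller no longer bears: inland to port, export clearance, origin terminal.
EXW price = 242571.84 − 1293.93 − 310.96 − 350.81 = 240616.14

EXW price: CHF 240616.14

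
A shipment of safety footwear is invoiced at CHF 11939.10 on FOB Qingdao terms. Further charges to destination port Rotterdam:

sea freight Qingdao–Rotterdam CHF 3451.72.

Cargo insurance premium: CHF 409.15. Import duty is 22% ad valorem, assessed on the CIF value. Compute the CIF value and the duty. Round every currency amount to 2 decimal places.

CIF value: CHF 15799.97; import duty: CHF 3475.99

CIF = FOB price + freight + insurance
CIF = 11939.10 + 3451.72 + 409.15 = 15799.97
Import duty = 15799.97 × 22% = 3475.99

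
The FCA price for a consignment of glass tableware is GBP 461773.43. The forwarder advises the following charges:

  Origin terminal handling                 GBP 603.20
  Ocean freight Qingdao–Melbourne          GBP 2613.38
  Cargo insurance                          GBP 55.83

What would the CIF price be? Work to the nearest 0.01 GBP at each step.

From FCA to CIF, the seller additionally bears: origin terminal, freight, insurance.
CIF price = 461773.43 + 603.20 + 2613.38 + 55.83 = 465045.84

CIF price: GBP 465045.84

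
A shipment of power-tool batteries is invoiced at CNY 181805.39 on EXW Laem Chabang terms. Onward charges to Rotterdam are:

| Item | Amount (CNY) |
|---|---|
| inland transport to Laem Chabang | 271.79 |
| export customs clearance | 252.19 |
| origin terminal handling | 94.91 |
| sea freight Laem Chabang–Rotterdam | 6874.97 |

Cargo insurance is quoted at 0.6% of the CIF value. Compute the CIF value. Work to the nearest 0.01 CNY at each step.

CIF value: CNY 190441.90

Let C be the CIF value. C = EXW price + pre-shipment costs + freight + 0.6% × C
C − 0.6% × C = 181805.39 + 271.79 + 252.19 + 94.91 + 6874.97
0.994 × C = 189299.25
C = 189299.25 / 0.994 = 190441.90
Insurance premium = 0.6% × 190441.90 = 1142.65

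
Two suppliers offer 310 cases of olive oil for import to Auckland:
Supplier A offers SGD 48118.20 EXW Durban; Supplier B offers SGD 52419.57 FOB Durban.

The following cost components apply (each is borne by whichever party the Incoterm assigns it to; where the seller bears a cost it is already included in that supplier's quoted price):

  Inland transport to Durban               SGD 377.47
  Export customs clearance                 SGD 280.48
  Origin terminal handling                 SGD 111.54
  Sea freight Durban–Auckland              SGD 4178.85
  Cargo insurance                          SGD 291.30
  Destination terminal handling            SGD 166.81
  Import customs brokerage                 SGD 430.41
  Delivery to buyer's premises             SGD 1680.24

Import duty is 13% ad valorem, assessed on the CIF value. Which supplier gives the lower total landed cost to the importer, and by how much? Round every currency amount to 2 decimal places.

Supplier A (EXW):
CIF value = EXW price + inland to port + export clearance + origin terminal + freight + insurance = 48118.20 + 377.47 + 280.48 + 111.54 + 4178.85 + 291.30 = 53357.84
Import duty = 53357.84 × 13% = 6936.52
Buyer bears (A): 377.47 + 280.48 + 111.54 + 4178.85 + 291.30 + 166.81 + 430.41 + 1680.24 = 7517.10
Landed cost (A) = invoice 48118.20 + 7517.10 + duty 6936.52 = 62571.82
Supplier B (FOB):
CIF value = FOB price + freight + insurance = 52419.57 + 4178.85 + 291.30 = 56889.72
Import duty = 56889.72 × 13% = 7395.66
Buyer bears (B): 4178.85 + 291.30 + 166.81 + 430.41 + 1680.24 = 6747.61
Landed cost (B) = invoice 52419.57 + 6747.61 + duty 7395.66 = 66562.84
Difference = |62571.82 − 66562.84| = 3991.02

Supplier A is cheaper by SGD 3991.02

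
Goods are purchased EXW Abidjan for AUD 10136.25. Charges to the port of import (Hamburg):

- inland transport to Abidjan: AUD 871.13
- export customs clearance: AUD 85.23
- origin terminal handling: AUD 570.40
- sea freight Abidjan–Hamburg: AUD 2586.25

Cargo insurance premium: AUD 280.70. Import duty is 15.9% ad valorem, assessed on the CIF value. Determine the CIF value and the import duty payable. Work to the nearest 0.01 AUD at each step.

CIF value: AUD 14529.96; import duty: AUD 2310.26

CIF = EXW price + pre-shipment costs + freight + insurance
CIF = 10136.25 + 871.13 + 85.23 + 570.40 + 2586.25 + 280.70 = 14529.96
Import duty = 14529.96 × 15.9% = 2310.26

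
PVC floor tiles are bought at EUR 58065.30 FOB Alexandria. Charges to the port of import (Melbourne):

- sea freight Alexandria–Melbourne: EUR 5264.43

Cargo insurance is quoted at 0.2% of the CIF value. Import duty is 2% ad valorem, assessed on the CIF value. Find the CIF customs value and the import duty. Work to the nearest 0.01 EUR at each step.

CIF value: EUR 63456.64; import duty: EUR 1269.13

Let C be the CIF value. C = FOB price + freight + 0.2% × C
C − 0.2% × C = 58065.30 + 5264.43
0.998 × C = 63329.73
C = 63329.73 / 0.998 = 63456.64
Insurance premium = 0.2% × 63456.64 = 126.91
Import duty = 63456.64 × 2% = 1269.13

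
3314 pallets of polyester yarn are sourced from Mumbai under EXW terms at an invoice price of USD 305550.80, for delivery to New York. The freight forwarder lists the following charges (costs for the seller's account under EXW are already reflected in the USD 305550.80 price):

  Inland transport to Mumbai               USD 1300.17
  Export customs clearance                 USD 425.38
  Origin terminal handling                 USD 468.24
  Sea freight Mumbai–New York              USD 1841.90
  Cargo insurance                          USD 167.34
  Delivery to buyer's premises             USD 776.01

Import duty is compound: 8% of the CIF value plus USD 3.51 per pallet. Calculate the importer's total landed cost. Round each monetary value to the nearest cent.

EXW: the seller makes goods available at their premises; the buyer bears all onward costs.
CIF value = EXW price + inland to port + export clearance + origin terminal + freight + insurance = 305550.80 + 1300.17 + 425.38 + 468.24 + 1841.90 + 167.34 = 309753.83
Ad valorem component: 309753.83 × 8% = 24780.31
Specific component: 3314 × 3.51 = 11632.14
Import duty = 24780.31 + 11632.14 = 36412.45
Buyer bears: inland to port 1300.17 + export clearance 425.38 + origin terminal 468.24 + freight 1841.90 + insurance 167.34 + delivery 776.01 + duty 36412.45 = 41391.49
Landed cost = invoice 305550.80 + 41391.49 = 346942.29

Total landed cost: USD 346942.29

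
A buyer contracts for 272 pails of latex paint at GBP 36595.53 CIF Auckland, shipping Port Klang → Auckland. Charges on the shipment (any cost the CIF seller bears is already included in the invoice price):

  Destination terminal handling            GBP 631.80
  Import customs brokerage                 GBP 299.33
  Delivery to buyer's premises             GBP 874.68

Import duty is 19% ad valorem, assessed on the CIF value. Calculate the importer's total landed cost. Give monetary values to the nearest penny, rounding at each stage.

Total landed cost: GBP 45354.49

CIF: the seller pays costs through ocean freight and marine insurance to the destination port.
The CIF price already equals the CIF value: 36595.53
Import duty = 36595.53 × 19% = 6953.15
Buyer bears: destination terminal 631.80 + brokerage 299.33 + delivery 874.68 + duty 6953.15 = 8758.96
Landed cost = invoice 36595.53 + 8758.96 = 45354.49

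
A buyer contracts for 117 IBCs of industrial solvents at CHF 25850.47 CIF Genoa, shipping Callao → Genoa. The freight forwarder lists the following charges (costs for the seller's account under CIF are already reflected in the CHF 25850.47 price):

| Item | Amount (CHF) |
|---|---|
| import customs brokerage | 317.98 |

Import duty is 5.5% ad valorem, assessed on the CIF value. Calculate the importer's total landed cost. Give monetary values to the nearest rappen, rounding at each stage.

Total landed cost: CHF 27590.23

CIF: the seller pays costs through ocean freight and marine insurance to the destination port.
The CIF price already equals the CIF value: 25850.47
Import duty = 25850.47 × 5.5% = 1421.78
Buyer bears: brokerage 317.98 + duty 1421.78 = 1739.76
Landed cost = invoice 25850.47 + 1739.76 = 27590.23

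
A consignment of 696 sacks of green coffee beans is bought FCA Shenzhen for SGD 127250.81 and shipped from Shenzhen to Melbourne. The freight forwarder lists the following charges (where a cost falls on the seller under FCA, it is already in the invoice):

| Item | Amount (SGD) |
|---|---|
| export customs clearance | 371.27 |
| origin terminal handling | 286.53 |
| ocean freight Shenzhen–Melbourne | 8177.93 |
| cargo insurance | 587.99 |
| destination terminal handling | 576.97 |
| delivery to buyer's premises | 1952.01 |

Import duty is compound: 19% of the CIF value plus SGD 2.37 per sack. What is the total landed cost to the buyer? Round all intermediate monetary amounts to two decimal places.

Total landed cost: SGD 166379.38

FCA: the seller delivers export-cleared goods to the carrier; the buyer bears costs from that point.
Already in the invoice (seller's account under FCA): export clearance — exclude.
CIF value = FCA price + origin terminal + freight + insurance = 127250.81 + 286.53 + 8177.93 + 587.99 = 136303.26
Ad valorem component: 136303.26 × 19% = 25897.62
Specific component: 696 × 2.37 = 1649.52
Import duty = 25897.62 + 1649.52 = 27547.14
Buyer bears: origin terminal 286.53 + freight 8177.93 + insurance 587.99 + destination terminal 576.97 + delivery 1952.01 + duty 27547.14 = 39128.57
Landed cost = invoice 127250.81 + 39128.57 = 166379.38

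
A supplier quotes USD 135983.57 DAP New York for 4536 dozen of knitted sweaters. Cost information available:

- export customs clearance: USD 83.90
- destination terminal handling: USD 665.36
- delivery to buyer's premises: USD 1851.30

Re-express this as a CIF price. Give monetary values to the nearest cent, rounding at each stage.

CIF price: USD 133466.91

Not relevant to the conversion: export clearance — on the seller under both DAP and CIF; already in the DAP price and stays in the CIF price.
From DAP to CIF, the seller no longer bears: destination terminal, delivery.
CIF price = 135983.57 − 665.36 − 1851.30 = 133466.91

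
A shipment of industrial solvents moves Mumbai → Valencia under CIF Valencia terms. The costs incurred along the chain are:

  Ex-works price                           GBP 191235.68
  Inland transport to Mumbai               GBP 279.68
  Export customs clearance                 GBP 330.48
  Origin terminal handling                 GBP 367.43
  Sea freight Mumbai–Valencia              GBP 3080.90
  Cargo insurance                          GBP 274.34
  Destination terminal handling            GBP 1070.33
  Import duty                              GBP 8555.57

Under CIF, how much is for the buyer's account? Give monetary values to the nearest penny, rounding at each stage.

CIF: the seller pays costs through ocean freight and marine insurance to the destination port.
Seller's account: goods 191235.68 + inland to port 279.68 + export clearance 330.48 + origin terminal 367.43 + freight 3080.90 + insurance 274.34 = 195568.51
Buyer's account: destination terminal 1070.33 + duty 8555.57 = 9625.90

Buyer's account: GBP 9625.90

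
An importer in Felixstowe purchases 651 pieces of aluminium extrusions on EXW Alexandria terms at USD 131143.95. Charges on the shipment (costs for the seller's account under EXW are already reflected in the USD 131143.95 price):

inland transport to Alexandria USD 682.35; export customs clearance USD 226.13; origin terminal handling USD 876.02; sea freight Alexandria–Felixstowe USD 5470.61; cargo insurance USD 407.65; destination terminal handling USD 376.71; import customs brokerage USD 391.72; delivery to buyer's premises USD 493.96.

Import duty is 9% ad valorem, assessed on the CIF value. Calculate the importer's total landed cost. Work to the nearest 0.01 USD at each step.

Total landed cost: USD 152561.70

EXW: the seller makes goods available at their premises; the buyer bears all onward costs.
CIF value = EXW price + inland to port + export clearance + origin terminal + freight + insurance = 131143.95 + 682.35 + 226.13 + 876.02 + 5470.61 + 407.65 = 138806.71
Import duty = 138806.71 × 9% = 12492.60
Buyer bears: inland to port 682.35 + export clearance 226.13 + origin terminal 876.02 + freight 5470.61 + insurance 407.65 + destination terminal 376.71 + brokerage 391.72 + delivery 493.96 + duty 12492.60 = 21417.75
Landed cost = invoice 131143.95 + 21417.75 = 152561.70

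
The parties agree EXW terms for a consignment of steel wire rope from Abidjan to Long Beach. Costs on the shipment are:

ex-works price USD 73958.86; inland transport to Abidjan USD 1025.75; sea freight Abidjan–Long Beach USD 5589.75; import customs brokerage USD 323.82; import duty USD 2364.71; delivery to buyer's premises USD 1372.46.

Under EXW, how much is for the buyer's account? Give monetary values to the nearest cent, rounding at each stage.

Buyer's account: USD 10676.49

EXW: the seller makes goods available at their premises; the buyer bears all onward costs.
Seller's account: goods 73958.86 = 73958.86
Buyer's account: inland to port 1025.75 + freight 5589.75 + brokerage 323.82 + duty 2364.71 + delivery 1372.46 = 10676.49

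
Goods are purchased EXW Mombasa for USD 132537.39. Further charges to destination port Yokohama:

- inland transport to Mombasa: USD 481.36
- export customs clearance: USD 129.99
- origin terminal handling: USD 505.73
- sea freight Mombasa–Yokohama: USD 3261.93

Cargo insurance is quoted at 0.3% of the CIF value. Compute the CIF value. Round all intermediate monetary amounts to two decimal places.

CIF value: USD 137328.39

Let C be the CIF value. C = EXW price + pre-shipment costs + freight + 0.3% × C
C − 0.3% × C = 132537.39 + 481.36 + 129.99 + 505.73 + 3261.93
0.997 × C = 136916.40
C = 136916.40 / 0.997 = 137328.39
Insurance premium = 0.3% × 137328.39 = 411.99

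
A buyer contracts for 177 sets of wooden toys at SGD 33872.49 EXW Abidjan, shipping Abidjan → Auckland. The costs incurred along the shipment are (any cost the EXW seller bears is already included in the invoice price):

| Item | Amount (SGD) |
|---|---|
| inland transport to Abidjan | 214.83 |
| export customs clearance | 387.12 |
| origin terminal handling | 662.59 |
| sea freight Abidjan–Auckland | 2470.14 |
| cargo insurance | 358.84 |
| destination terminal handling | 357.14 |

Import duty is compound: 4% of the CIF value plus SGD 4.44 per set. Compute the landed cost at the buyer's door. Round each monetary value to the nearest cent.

EXW: the seller makes goods available at their premises; the buyer bears all onward costs.
CIF value = EXW price + inland to port + export clearance + origin terminal + freight + insurance = 33872.49 + 214.83 + 387.12 + 662.59 + 2470.14 + 358.84 = 37966.01
Ad valorem component: 37966.01 × 4% = 1518.64
Specific component: 177 × 4.44 = 785.88
Import duty = 1518.64 + 785.88 = 2304.52
Buyer bears: inland to port 214.83 + export clearance 387.12 + origin terminal 662.59 + freight 2470.14 + insurance 358.84 + destination terminal 357.14 + duty 2304.52 = 6755.18
Landed cost = invoice 33872.49 + 6755.18 = 40627.67

Total landed cost: SGD 40627.67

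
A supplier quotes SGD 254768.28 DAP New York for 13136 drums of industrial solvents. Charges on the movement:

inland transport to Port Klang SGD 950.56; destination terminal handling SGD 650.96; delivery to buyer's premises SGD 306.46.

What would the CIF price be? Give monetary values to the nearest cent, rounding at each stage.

CIF price: SGD 253810.86

Not relevant to the conversion: inland to port — on the seller under both DAP and CIF; already in the DAP price and stays in the CIF price.
From DAP to CIF, the seller no longer bears: destination terminal, delivery.
CIF price = 254768.28 − 650.96 − 306.46 = 253810.86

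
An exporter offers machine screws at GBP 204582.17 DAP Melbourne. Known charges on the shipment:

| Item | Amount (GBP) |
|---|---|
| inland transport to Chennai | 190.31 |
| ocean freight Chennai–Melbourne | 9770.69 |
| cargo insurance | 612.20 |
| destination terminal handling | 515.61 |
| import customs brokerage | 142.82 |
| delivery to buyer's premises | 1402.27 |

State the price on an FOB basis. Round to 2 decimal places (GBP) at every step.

FOB price: GBP 192281.40

Not relevant to the conversion: inland to port — on the seller under both DAP and FOB; already in the DAP price and stays in the FOB price. brokerage — on the buyer under both terms; not part of either seller's price.
From DAP to FOB, the seller no longer bears: freight, insurance, destination terminal, delivery.
FOB price = 204582.17 − 9770.69 − 612.20 − 515.61 − 1402.27 = 192281.40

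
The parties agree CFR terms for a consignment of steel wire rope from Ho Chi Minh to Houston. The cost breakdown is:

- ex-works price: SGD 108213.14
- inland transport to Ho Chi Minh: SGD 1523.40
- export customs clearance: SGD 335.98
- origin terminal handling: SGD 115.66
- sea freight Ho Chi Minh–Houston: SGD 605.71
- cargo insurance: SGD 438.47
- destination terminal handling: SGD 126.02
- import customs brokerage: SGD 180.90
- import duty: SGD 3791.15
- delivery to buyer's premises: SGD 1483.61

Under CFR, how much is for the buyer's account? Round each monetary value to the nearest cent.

Buyer's account: SGD 6020.15

CFR: the seller pays costs through ocean freight to the destination port, but not insurance.
Seller's account: goods 108213.14 + inland to port 1523.40 + export clearance 335.98 + origin terminal 115.66 + freight 605.71 = 110793.89
Buyer's account: insurance 438.47 + destination terminal 126.02 + brokerage 180.90 + duty 3791.15 + delivery 1483.61 = 6020.15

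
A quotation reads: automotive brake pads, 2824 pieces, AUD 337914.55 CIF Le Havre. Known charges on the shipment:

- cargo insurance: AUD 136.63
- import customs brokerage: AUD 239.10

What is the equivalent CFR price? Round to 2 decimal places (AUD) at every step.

CFR price: AUD 337777.92

Not relevant to the conversion: brokerage — on the buyer under both terms; not part of either seller's price.
From CIF to CFR, the seller no longer bears: insurance.
CFR price = 337914.55 − 136.63 = 337777.92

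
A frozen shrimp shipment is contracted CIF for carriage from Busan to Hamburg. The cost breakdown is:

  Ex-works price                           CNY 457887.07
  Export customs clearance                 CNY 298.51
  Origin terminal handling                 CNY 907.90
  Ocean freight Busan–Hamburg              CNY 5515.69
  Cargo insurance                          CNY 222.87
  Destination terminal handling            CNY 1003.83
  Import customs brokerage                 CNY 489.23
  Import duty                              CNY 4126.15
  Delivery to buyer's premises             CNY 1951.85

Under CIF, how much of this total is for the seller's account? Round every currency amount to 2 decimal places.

CIF: the seller pays costs through ocean freight and marine insurance to the destination port.
Seller's account: goods 457887.07 + export clearance 298.51 + origin terminal 907.90 + freight 5515.69 + insurance 222.87 = 464832.04
Buyer's account: destination terminal 1003.83 + brokerage 489.23 + duty 4126.15 + delivery 1951.85 = 7571.06

Seller's account: CNY 464832.04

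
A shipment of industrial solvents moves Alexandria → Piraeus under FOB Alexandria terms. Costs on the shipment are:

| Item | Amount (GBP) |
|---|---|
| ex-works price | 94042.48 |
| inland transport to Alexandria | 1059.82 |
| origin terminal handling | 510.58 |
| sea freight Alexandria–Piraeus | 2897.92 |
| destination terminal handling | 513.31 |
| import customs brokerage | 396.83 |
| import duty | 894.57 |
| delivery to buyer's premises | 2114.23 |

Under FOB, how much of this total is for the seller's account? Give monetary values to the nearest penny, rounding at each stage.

Seller's account: GBP 95612.88

FOB: the seller bears costs until goods are on board at the origin port; the buyer bears freight, insurance and all costs thereafter.
Seller's account: goods 94042.48 + inland to port 1059.82 + origin terminal 510.58 = 95612.88
Buyer's account: freight 2897.92 + destination terminal 513.31 + brokerage 396.83 + duty 894.57 + delivery 2114.23 = 6816.86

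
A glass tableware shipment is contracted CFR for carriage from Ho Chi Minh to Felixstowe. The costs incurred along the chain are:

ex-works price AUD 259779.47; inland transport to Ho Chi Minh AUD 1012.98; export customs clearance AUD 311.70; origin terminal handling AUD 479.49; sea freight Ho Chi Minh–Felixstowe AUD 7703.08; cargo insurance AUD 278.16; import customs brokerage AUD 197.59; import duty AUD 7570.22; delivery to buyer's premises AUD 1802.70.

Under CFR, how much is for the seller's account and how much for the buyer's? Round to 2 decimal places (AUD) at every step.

Seller: AUD 269286.72; buyer: AUD 9848.67

CFR: the seller pays costs through ocean freight to the destination port, but not insurance.
Seller's account: goods 259779.47 + inland to port 1012.98 + export clearance 311.70 + origin terminal 479.49 + freight 7703.08 = 269286.72
Buyer's account: insurance 278.16 + brokerage 197.59 + duty 7570.22 + delivery 1802.70 = 9848.67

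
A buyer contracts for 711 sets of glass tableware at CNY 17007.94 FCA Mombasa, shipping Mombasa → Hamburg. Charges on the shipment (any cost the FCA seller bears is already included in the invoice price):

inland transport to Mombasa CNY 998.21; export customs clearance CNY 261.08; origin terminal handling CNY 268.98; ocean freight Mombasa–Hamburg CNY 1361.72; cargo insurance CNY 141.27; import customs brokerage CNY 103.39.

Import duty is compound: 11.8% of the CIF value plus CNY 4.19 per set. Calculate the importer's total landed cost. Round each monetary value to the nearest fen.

FCA: the seller delivers export-cleared goods to the carrier; the buyer bears costs from that point.
Already in the invoice (seller's account under FCA): inland to port, export clearance — exclude.
CIF value = FCA price + origin terminal + freight + insurance = 17007.94 + 268.98 + 1361.72 + 141.27 = 18779.91
Ad valorem component: 18779.91 × 11.8% = 2216.03
Specific component: 711 × 4.19 = 2979.09
Import duty = 2216.03 + 2979.09 = 5195.12
Buyer bears: origin terminal 268.98 + freight 1361.72 + insurance 141.27 + brokerage 103.39 + duty 5195.12 = 7070.48
Landed cost = invoice 17007.94 + 7070.48 = 24078.42

Total landed cost: CNY 24078.42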